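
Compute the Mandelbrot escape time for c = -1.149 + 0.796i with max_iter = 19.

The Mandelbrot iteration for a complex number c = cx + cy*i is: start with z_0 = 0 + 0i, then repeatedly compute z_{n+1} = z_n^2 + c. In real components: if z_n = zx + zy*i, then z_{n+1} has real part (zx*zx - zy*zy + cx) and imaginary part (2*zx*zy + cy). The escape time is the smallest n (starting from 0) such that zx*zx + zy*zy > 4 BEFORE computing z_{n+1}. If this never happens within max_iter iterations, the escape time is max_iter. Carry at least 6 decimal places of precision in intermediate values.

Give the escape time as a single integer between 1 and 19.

Answer: 3

Derivation:
z_0 = 0 + 0i, c = -1.1490 + 0.7960i
Iter 1: z = -1.1490 + 0.7960i, |z|^2 = 1.9538
Iter 2: z = -0.4624 + -1.0332i, |z|^2 = 1.2813
Iter 3: z = -2.0027 + 1.7515i, |z|^2 = 7.0787
Escaped at iteration 3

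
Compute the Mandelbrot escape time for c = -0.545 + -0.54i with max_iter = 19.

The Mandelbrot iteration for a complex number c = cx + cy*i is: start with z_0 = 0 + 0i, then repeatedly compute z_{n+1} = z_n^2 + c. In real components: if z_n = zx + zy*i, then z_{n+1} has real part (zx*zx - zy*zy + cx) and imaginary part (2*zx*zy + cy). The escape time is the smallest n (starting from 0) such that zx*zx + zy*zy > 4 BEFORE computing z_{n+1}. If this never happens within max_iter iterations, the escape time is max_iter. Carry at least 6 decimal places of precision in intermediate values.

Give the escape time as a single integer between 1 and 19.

Answer: 19

Derivation:
z_0 = 0 + 0i, c = -0.5450 + -0.5400i
Iter 1: z = -0.5450 + -0.5400i, |z|^2 = 0.5886
Iter 2: z = -0.5396 + 0.0486i, |z|^2 = 0.2935
Iter 3: z = -0.2562 + -0.5924i, |z|^2 = 0.4166
Iter 4: z = -0.8303 + -0.2364i, |z|^2 = 0.7454
Iter 5: z = 0.0886 + -0.1474i, |z|^2 = 0.0296
Iter 6: z = -0.5589 + -0.5661i, |z|^2 = 0.6328
Iter 7: z = -0.5531 + 0.0928i, |z|^2 = 0.3146
Iter 8: z = -0.2476 + -0.6426i, |z|^2 = 0.4743
Iter 9: z = -0.8967 + -0.2217i, |z|^2 = 0.8532
Iter 10: z = 0.2098 + -0.1424i, |z|^2 = 0.0643
Iter 11: z = -0.5212 + -0.5998i, |z|^2 = 0.6314
Iter 12: z = -0.6330 + 0.0853i, |z|^2 = 0.4080
Iter 13: z = -0.1515 + -0.6479i, |z|^2 = 0.4428
Iter 14: z = -0.9419 + -0.3436i, |z|^2 = 1.0052
Iter 15: z = 0.2240 + 0.1073i, |z|^2 = 0.0617
Iter 16: z = -0.5063 + -0.4919i, |z|^2 = 0.4984
Iter 17: z = -0.5306 + -0.0418i, |z|^2 = 0.2833
Iter 18: z = -0.2652 + -0.4956i, |z|^2 = 0.3159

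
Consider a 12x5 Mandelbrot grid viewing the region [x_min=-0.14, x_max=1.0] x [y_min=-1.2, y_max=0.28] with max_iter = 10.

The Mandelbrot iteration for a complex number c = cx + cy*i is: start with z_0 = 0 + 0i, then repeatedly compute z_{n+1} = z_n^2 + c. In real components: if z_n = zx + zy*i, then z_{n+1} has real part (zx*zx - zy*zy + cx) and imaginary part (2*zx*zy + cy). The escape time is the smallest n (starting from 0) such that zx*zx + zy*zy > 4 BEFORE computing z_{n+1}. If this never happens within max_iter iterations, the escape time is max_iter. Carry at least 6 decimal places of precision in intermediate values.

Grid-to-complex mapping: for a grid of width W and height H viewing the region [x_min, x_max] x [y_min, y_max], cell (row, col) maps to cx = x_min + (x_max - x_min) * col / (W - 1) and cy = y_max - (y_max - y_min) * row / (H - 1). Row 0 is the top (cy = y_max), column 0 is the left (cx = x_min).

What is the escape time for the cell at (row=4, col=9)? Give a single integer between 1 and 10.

Answer: 2

Derivation:
z_0 = 0 + 0i, c = 0.7927 + -1.2000i
Iter 1: z = 0.7927 + -1.2000i, |z|^2 = 2.0684
Iter 2: z = -0.0189 + -3.1025i, |z|^2 = 9.6261
Escaped at iteration 2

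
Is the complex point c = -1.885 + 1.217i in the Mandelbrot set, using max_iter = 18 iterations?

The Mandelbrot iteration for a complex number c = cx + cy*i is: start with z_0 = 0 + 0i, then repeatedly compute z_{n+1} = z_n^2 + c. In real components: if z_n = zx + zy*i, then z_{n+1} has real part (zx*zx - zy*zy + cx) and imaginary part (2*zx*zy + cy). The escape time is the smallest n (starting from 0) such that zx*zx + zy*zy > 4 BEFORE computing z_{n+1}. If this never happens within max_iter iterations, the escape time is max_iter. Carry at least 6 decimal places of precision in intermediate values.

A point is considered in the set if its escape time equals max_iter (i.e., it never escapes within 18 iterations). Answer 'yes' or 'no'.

Answer: no

Derivation:
z_0 = 0 + 0i, c = -1.8850 + 1.2170i
Iter 1: z = -1.8850 + 1.2170i, |z|^2 = 5.0343
Escaped at iteration 1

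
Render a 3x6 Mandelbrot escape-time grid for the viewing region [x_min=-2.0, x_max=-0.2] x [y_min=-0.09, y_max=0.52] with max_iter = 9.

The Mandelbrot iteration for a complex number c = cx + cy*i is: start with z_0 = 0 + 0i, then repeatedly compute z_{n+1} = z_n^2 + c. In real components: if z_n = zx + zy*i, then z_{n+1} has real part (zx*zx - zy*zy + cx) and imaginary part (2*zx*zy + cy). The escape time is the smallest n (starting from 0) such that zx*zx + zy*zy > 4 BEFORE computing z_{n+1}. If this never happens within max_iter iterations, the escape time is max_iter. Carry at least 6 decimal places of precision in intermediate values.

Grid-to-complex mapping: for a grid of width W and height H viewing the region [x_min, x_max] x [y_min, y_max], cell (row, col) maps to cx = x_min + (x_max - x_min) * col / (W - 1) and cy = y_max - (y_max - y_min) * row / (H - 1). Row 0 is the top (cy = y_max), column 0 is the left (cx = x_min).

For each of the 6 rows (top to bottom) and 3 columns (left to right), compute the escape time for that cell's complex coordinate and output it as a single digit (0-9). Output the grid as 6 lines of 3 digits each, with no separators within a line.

Answer: 159
179
199
199
199
199

Derivation:
(row=0, col=0): c = -2.0000 + 0.5200i → escape time 1
(row=0, col=1): c = -1.1000 + 0.5200i → escape time 5
(row=0, col=2): c = -0.2000 + 0.5200i → escape time 9
(row=1, col=0): c = -2.0000 + 0.3980i → escape time 1
(row=1, col=1): c = -1.1000 + 0.3980i → escape time 7
(row=1, col=2): c = -0.2000 + 0.3980i → escape time 9
(row=2, col=0): c = -2.0000 + 0.2760i → escape time 1
(row=2, col=1): c = -1.1000 + 0.2760i → escape time 9
(row=2, col=2): c = -0.2000 + 0.2760i → escape time 9
(row=3, col=0): c = -2.0000 + 0.1540i → escape time 1
(row=3, col=1): c = -1.1000 + 0.1540i → escape time 9
(row=3, col=2): c = -0.2000 + 0.1540i → escape time 9
(row=4, col=0): c = -2.0000 + 0.0320i → escape time 1
(row=4, col=1): c = -1.1000 + 0.0320i → escape time 9
(row=4, col=2): c = -0.2000 + 0.0320i → escape time 9
(row=5, col=0): c = -2.0000 + -0.0900i → escape time 1
(row=5, col=1): c = -1.1000 + -0.0900i → escape time 9
(row=5, col=2): c = -0.2000 + -0.0900i → escape time 9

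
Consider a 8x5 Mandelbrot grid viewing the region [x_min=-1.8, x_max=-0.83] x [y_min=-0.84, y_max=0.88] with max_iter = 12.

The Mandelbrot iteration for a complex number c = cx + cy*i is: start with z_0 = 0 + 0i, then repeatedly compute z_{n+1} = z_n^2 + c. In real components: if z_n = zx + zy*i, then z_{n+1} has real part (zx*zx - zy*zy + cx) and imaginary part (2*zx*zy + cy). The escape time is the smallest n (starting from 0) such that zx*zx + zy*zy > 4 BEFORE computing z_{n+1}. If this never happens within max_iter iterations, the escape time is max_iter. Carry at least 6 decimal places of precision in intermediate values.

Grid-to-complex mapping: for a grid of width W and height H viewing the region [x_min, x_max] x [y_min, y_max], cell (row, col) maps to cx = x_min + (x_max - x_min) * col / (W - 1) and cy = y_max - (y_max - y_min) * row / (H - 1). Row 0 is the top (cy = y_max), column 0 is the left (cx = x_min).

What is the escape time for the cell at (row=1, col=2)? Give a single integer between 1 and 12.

Answer: 3

Derivation:
z_0 = 0 + 0i, c = -1.5229 + 0.4500i
Iter 1: z = -1.5229 + 0.4500i, |z|^2 = 2.5216
Iter 2: z = 0.5937 + -0.9206i, |z|^2 = 1.2000
Iter 3: z = -2.0178 + -0.6432i, |z|^2 = 4.4851
Escaped at iteration 3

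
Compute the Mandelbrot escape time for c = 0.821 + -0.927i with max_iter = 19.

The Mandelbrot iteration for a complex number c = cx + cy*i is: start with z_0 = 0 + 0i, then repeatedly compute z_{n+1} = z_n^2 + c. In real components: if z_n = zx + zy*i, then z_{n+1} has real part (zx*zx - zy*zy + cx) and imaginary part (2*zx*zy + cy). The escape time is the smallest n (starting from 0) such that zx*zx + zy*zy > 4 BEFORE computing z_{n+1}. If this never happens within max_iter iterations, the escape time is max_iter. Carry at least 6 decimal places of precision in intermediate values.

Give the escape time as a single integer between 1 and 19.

Answer: 2

Derivation:
z_0 = 0 + 0i, c = 0.8210 + -0.9270i
Iter 1: z = 0.8210 + -0.9270i, |z|^2 = 1.5334
Iter 2: z = 0.6357 + -2.4491i, |z|^2 = 6.4024
Escaped at iteration 2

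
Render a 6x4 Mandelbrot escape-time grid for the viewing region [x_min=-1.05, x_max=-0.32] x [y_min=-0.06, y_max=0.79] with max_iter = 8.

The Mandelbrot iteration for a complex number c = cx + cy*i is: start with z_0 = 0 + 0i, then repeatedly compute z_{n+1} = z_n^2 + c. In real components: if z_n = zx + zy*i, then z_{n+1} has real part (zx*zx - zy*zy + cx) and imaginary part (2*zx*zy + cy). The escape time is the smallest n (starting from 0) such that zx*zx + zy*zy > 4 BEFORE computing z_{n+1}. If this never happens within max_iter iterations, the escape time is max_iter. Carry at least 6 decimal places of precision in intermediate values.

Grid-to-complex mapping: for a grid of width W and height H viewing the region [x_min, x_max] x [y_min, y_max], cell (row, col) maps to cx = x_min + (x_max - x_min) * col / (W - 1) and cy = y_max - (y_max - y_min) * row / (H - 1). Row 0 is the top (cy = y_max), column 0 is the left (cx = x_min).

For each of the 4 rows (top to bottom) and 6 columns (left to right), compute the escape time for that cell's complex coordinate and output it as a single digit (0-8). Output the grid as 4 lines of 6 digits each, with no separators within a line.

Answer: 344468
556888
888888
888888

Derivation:
(row=0, col=0): c = -1.0500 + 0.7900i → escape time 3
(row=0, col=1): c = -0.9040 + 0.7900i → escape time 4
(row=0, col=2): c = -0.7580 + 0.7900i → escape time 4
(row=0, col=3): c = -0.6120 + 0.7900i → escape time 4
(row=0, col=4): c = -0.4660 + 0.7900i → escape time 6
(row=0, col=5): c = -0.3200 + 0.7900i → escape time 8
(row=1, col=0): c = -1.0500 + 0.5067i → escape time 5
(row=1, col=1): c = -0.9040 + 0.5067i → escape time 5
(row=1, col=2): c = -0.7580 + 0.5067i → escape time 6
(row=1, col=3): c = -0.6120 + 0.5067i → escape time 8
(row=1, col=4): c = -0.4660 + 0.5067i → escape time 8
(row=1, col=5): c = -0.3200 + 0.5067i → escape time 8
(row=2, col=0): c = -1.0500 + 0.2233i → escape time 8
(row=2, col=1): c = -0.9040 + 0.2233i → escape time 8
(row=2, col=2): c = -0.7580 + 0.2233i → escape time 8
(row=2, col=3): c = -0.6120 + 0.2233i → escape time 8
(row=2, col=4): c = -0.4660 + 0.2233i → escape time 8
(row=2, col=5): c = -0.3200 + 0.2233i → escape time 8
(row=3, col=0): c = -1.0500 + -0.0600i → escape time 8
(row=3, col=1): c = -0.9040 + -0.0600i → escape time 8
(row=3, col=2): c = -0.7580 + -0.0600i → escape time 8
(row=3, col=3): c = -0.6120 + -0.0600i → escape time 8
(row=3, col=4): c = -0.4660 + -0.0600i → escape time 8
(row=3, col=5): c = -0.3200 + -0.0600i → escape time 8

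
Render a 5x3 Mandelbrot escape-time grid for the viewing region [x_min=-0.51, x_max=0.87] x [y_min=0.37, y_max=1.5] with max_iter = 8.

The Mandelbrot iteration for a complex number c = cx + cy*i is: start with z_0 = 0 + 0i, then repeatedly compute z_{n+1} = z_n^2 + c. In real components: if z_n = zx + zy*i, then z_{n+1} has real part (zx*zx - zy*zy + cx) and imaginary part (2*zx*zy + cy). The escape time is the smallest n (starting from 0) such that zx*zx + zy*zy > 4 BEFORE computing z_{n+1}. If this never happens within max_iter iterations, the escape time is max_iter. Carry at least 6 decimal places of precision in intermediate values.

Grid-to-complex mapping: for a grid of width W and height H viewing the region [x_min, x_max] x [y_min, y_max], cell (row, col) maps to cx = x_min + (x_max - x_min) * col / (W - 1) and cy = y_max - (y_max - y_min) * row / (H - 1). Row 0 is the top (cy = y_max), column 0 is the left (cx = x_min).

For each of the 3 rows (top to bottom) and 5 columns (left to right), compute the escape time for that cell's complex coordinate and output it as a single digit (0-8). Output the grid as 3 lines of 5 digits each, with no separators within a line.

(row=0, col=0): c = -0.5100 + 1.5000i → escape time 2
(row=0, col=1): c = -0.1650 + 1.5000i → escape time 2
(row=0, col=2): c = 0.1800 + 1.5000i → escape time 2
(row=0, col=3): c = 0.5250 + 1.5000i → escape time 2
(row=0, col=4): c = 0.8700 + 1.5000i → escape time 2
(row=1, col=0): c = -0.5100 + 0.9350i → escape time 4
(row=1, col=1): c = -0.1650 + 0.9350i → escape time 8
(row=1, col=2): c = 0.1800 + 0.9350i → escape time 4
(row=1, col=3): c = 0.5250 + 0.9350i → escape time 3
(row=1, col=4): c = 0.8700 + 0.9350i → escape time 2
(row=2, col=0): c = -0.5100 + 0.3700i → escape time 8
(row=2, col=1): c = -0.1650 + 0.3700i → escape time 8
(row=2, col=2): c = 0.1800 + 0.3700i → escape time 8
(row=2, col=3): c = 0.5250 + 0.3700i → escape time 5
(row=2, col=4): c = 0.8700 + 0.3700i → escape time 3

Answer: 22222
48432
88853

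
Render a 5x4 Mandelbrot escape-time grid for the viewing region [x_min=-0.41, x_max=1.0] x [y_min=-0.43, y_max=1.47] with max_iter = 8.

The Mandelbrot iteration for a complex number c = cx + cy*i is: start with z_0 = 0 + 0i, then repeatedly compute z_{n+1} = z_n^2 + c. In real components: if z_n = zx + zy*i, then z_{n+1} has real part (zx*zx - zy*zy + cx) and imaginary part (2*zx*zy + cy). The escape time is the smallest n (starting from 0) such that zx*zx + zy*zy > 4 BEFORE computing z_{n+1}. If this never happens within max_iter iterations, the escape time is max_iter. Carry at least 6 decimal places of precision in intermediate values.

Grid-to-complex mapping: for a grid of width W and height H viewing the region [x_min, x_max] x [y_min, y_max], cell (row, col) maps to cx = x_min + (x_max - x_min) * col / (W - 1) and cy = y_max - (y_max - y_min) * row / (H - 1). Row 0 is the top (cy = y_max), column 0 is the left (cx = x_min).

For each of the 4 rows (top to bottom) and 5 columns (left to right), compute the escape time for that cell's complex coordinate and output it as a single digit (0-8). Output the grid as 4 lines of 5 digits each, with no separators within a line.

(row=0, col=0): c = -0.4100 + 1.4700i → escape time 2
(row=0, col=1): c = -0.0575 + 1.4700i → escape time 2
(row=0, col=2): c = 0.2950 + 1.4700i → escape time 2
(row=0, col=3): c = 0.6475 + 1.4700i → escape time 2
(row=0, col=4): c = 1.0000 + 1.4700i → escape time 2
(row=1, col=0): c = -0.4100 + 0.8367i → escape time 5
(row=1, col=1): c = -0.0575 + 0.8367i → escape time 8
(row=1, col=2): c = 0.2950 + 0.8367i → escape time 4
(row=1, col=3): c = 0.6475 + 0.8367i → escape time 3
(row=1, col=4): c = 1.0000 + 0.8367i → escape time 2
(row=2, col=0): c = -0.4100 + 0.2033i → escape time 8
(row=2, col=1): c = -0.0575 + 0.2033i → escape time 8
(row=2, col=2): c = 0.2950 + 0.2033i → escape time 8
(row=2, col=3): c = 0.6475 + 0.2033i → escape time 4
(row=2, col=4): c = 1.0000 + 0.2033i → escape time 2
(row=3, col=0): c = -0.4100 + -0.4300i → escape time 8
(row=3, col=1): c = -0.0575 + -0.4300i → escape time 8
(row=3, col=2): c = 0.2950 + -0.4300i → escape time 8
(row=3, col=3): c = 0.6475 + -0.4300i → escape time 3
(row=3, col=4): c = 1.0000 + -0.4300i → escape time 2

Answer: 22222
58432
88842
88832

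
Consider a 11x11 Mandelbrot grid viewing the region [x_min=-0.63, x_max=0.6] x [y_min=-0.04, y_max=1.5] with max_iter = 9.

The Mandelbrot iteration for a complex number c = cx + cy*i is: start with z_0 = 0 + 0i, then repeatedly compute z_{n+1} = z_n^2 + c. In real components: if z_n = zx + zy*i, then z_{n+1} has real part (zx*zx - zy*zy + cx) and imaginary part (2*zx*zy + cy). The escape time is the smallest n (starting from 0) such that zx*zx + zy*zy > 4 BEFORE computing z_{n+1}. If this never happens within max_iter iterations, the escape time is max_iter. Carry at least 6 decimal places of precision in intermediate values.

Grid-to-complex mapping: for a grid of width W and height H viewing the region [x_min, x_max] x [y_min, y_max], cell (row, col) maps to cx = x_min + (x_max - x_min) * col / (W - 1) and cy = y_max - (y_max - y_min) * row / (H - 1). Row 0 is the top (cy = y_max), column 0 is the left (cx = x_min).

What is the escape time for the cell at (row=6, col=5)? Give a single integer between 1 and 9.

Answer: 9

Derivation:
z_0 = 0 + 0i, c = -0.0150 + 0.5760i
Iter 1: z = -0.0150 + 0.5760i, |z|^2 = 0.3320
Iter 2: z = -0.3466 + 0.5587i, |z|^2 = 0.4323
Iter 3: z = -0.2071 + 0.1888i, |z|^2 = 0.0785
Iter 4: z = -0.0077 + 0.4978i, |z|^2 = 0.2479
Iter 5: z = -0.2628 + 0.5683i, |z|^2 = 0.3920
Iter 6: z = -0.2689 + 0.2773i, |z|^2 = 0.1492
Iter 7: z = -0.0196 + 0.4268i, |z|^2 = 0.1826
Iter 8: z = -0.1968 + 0.5593i, |z|^2 = 0.3515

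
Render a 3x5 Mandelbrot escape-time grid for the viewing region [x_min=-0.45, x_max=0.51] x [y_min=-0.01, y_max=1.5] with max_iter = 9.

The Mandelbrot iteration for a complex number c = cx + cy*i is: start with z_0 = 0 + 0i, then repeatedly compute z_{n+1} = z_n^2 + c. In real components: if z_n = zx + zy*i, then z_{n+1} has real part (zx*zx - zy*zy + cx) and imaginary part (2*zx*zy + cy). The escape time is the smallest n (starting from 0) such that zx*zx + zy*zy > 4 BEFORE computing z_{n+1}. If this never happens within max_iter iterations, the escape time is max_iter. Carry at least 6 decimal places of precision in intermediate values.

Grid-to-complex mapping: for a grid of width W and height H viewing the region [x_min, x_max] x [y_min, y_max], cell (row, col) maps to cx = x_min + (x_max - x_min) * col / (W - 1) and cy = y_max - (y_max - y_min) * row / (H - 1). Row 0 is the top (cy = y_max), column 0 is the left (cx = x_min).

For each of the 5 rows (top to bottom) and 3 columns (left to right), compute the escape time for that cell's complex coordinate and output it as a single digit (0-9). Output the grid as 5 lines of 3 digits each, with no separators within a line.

Answer: 222
442
693
995
995

Derivation:
(row=0, col=0): c = -0.4500 + 1.5000i → escape time 2
(row=0, col=1): c = 0.0300 + 1.5000i → escape time 2
(row=0, col=2): c = 0.5100 + 1.5000i → escape time 2
(row=1, col=0): c = -0.4500 + 1.1225i → escape time 4
(row=1, col=1): c = 0.0300 + 1.1225i → escape time 4
(row=1, col=2): c = 0.5100 + 1.1225i → escape time 2
(row=2, col=0): c = -0.4500 + 0.7450i → escape time 6
(row=2, col=1): c = 0.0300 + 0.7450i → escape time 9
(row=2, col=2): c = 0.5100 + 0.7450i → escape time 3
(row=3, col=0): c = -0.4500 + 0.3675i → escape time 9
(row=3, col=1): c = 0.0300 + 0.3675i → escape time 9
(row=3, col=2): c = 0.5100 + 0.3675i → escape time 5
(row=4, col=0): c = -0.4500 + -0.0100i → escape time 9
(row=4, col=1): c = 0.0300 + -0.0100i → escape time 9
(row=4, col=2): c = 0.5100 + -0.0100i → escape time 5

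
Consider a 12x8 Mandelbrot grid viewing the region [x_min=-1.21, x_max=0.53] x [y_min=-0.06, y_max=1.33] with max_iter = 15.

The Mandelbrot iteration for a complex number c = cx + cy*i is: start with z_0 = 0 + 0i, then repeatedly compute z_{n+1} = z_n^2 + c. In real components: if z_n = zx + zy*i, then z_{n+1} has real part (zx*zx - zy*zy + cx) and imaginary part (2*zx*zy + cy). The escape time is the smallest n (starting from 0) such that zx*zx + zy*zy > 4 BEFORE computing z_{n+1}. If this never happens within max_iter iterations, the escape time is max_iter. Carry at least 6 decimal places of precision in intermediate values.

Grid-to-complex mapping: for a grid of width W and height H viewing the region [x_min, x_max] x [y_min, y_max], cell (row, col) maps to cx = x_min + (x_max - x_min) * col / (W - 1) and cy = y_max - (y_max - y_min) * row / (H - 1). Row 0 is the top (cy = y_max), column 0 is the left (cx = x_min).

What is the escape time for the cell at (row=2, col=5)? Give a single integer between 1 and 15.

Answer: 5

Derivation:
z_0 = 0 + 0i, c = -0.4191 + 0.9329i
Iter 1: z = -0.4191 + 0.9329i, |z|^2 = 1.0459
Iter 2: z = -1.1137 + 0.1510i, |z|^2 = 1.2631
Iter 3: z = 0.7984 + 0.5966i, |z|^2 = 0.9934
Iter 4: z = -0.1376 + 1.8856i, |z|^2 = 3.5743
Iter 5: z = -3.9555 + 0.4139i, |z|^2 = 15.8170
Escaped at iteration 5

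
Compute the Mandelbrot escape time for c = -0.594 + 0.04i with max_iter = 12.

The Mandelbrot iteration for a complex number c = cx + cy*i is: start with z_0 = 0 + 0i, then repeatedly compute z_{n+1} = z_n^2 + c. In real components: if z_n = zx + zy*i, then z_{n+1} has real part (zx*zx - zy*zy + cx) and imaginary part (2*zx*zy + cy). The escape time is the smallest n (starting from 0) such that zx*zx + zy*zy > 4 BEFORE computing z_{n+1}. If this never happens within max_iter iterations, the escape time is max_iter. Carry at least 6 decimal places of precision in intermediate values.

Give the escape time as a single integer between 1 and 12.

z_0 = 0 + 0i, c = -0.5940 + 0.0400i
Iter 1: z = -0.5940 + 0.0400i, |z|^2 = 0.3544
Iter 2: z = -0.2428 + -0.0075i, |z|^2 = 0.0590
Iter 3: z = -0.5351 + 0.0437i, |z|^2 = 0.2883
Iter 4: z = -0.3095 + -0.0067i, |z|^2 = 0.0959
Iter 5: z = -0.4982 + 0.0442i, |z|^2 = 0.2502
Iter 6: z = -0.3477 + -0.0040i, |z|^2 = 0.1209
Iter 7: z = -0.4731 + 0.0428i, |z|^2 = 0.2257
Iter 8: z = -0.3720 + -0.0005i, |z|^2 = 0.1384
Iter 9: z = -0.4556 + 0.0404i, |z|^2 = 0.2092
Iter 10: z = -0.3880 + 0.0032i, |z|^2 = 0.1506
Iter 11: z = -0.4434 + 0.0375i, |z|^2 = 0.1980

Answer: 12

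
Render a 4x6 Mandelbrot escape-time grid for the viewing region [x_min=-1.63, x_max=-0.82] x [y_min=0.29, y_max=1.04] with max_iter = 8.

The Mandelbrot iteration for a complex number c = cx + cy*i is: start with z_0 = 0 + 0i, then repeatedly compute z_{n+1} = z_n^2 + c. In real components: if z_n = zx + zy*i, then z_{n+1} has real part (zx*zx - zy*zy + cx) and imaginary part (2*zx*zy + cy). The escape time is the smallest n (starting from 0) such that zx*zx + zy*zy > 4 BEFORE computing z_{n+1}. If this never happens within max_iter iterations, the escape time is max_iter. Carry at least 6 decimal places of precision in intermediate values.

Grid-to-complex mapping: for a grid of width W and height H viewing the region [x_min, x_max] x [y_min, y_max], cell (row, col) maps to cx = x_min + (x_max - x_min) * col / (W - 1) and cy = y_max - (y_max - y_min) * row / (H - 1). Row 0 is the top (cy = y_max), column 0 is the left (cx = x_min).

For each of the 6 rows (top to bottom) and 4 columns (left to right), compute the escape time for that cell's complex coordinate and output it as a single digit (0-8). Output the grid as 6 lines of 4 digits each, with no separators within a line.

Answer: 2333
2334
3334
3345
3467
4688

Derivation:
(row=0, col=0): c = -1.6300 + 1.0400i → escape time 2
(row=0, col=1): c = -1.3600 + 1.0400i → escape time 3
(row=0, col=2): c = -1.0900 + 1.0400i → escape time 3
(row=0, col=3): c = -0.8200 + 1.0400i → escape time 3
(row=1, col=0): c = -1.6300 + 0.8900i → escape time 2
(row=1, col=1): c = -1.3600 + 0.8900i → escape time 3
(row=1, col=2): c = -1.0900 + 0.8900i → escape time 3
(row=1, col=3): c = -0.8200 + 0.8900i → escape time 4
(row=2, col=0): c = -1.6300 + 0.7400i → escape time 3
(row=2, col=1): c = -1.3600 + 0.7400i → escape time 3
(row=2, col=2): c = -1.0900 + 0.7400i → escape time 3
(row=2, col=3): c = -0.8200 + 0.7400i → escape time 4
(row=3, col=0): c = -1.6300 + 0.5900i → escape time 3
(row=3, col=1): c = -1.3600 + 0.5900i → escape time 3
(row=3, col=2): c = -1.0900 + 0.5900i → escape time 4
(row=3, col=3): c = -0.8200 + 0.5900i → escape time 5
(row=4, col=0): c = -1.6300 + 0.4400i → escape time 3
(row=4, col=1): c = -1.3600 + 0.4400i → escape time 4
(row=4, col=2): c = -1.0900 + 0.4400i → escape time 6
(row=4, col=3): c = -0.8200 + 0.4400i → escape time 7
(row=5, col=0): c = -1.6300 + 0.2900i → escape time 4
(row=5, col=1): c = -1.3600 + 0.2900i → escape time 6
(row=5, col=2): c = -1.0900 + 0.2900i → escape time 8
(row=5, col=3): c = -0.8200 + 0.2900i → escape time 8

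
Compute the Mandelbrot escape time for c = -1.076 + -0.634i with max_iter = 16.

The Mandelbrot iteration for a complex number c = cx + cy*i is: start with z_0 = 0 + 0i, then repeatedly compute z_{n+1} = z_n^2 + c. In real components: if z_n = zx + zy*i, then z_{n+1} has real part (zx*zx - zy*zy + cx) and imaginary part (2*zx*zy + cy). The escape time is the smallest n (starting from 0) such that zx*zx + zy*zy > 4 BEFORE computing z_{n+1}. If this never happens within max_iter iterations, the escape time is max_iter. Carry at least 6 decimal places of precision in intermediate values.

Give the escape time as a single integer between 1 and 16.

Answer: 4

Derivation:
z_0 = 0 + 0i, c = -1.0760 + -0.6340i
Iter 1: z = -1.0760 + -0.6340i, |z|^2 = 1.5597
Iter 2: z = -0.3202 + 0.7304i, |z|^2 = 0.6360
Iter 3: z = -1.5069 + -1.1017i, |z|^2 = 3.4846
Iter 4: z = -0.0189 + 2.6863i, |z|^2 = 7.2168
Escaped at iteration 4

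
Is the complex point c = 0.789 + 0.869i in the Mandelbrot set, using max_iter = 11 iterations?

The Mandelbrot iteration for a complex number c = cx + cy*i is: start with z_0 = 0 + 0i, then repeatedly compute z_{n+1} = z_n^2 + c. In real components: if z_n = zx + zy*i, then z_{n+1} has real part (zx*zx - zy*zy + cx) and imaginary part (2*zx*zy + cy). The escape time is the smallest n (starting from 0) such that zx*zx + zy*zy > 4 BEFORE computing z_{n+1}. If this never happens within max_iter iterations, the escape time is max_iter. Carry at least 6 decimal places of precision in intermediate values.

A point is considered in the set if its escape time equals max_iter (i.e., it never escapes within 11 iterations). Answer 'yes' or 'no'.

Answer: no

Derivation:
z_0 = 0 + 0i, c = 0.7890 + 0.8690i
Iter 1: z = 0.7890 + 0.8690i, |z|^2 = 1.3777
Iter 2: z = 0.6564 + 2.2403i, |z|^2 = 5.4497
Escaped at iteration 2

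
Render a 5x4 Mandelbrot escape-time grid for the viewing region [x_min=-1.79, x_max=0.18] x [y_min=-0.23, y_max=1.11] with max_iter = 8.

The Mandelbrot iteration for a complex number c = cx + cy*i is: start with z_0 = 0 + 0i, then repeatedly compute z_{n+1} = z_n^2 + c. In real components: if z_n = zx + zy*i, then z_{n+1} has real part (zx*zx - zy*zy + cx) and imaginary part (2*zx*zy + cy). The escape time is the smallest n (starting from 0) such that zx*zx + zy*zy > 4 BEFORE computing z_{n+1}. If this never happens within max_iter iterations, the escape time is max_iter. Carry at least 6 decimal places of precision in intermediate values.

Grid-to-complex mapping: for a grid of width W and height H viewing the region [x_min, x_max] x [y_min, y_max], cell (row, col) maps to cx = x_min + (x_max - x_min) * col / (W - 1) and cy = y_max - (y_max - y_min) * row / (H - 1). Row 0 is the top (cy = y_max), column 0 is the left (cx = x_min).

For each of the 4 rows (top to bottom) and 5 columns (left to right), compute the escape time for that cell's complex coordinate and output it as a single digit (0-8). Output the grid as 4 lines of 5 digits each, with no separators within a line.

Answer: 13343
33588
48888
47888

Derivation:
(row=0, col=0): c = -1.7900 + 1.1100i → escape time 1
(row=0, col=1): c = -1.2975 + 1.1100i → escape time 3
(row=0, col=2): c = -0.8050 + 1.1100i → escape time 3
(row=0, col=3): c = -0.3125 + 1.1100i → escape time 4
(row=0, col=4): c = 0.1800 + 1.1100i → escape time 3
(row=1, col=0): c = -1.7900 + 0.6633i → escape time 3
(row=1, col=1): c = -1.2975 + 0.6633i → escape time 3
(row=1, col=2): c = -0.8050 + 0.6633i → escape time 5
(row=1, col=3): c = -0.3125 + 0.6633i → escape time 8
(row=1, col=4): c = 0.1800 + 0.6633i → escape time 8
(row=2, col=0): c = -1.7900 + 0.2167i → escape time 4
(row=2, col=1): c = -1.2975 + 0.2167i → escape time 8
(row=2, col=2): c = -0.8050 + 0.2167i → escape time 8
(row=2, col=3): c = -0.3125 + 0.2167i → escape time 8
(row=2, col=4): c = 0.1800 + 0.2167i → escape time 8
(row=3, col=0): c = -1.7900 + -0.2300i → escape time 4
(row=3, col=1): c = -1.2975 + -0.2300i → escape time 7
(row=3, col=2): c = -0.8050 + -0.2300i → escape time 8
(row=3, col=3): c = -0.3125 + -0.2300i → escape time 8
(row=3, col=4): c = 0.1800 + -0.2300i → escape time 8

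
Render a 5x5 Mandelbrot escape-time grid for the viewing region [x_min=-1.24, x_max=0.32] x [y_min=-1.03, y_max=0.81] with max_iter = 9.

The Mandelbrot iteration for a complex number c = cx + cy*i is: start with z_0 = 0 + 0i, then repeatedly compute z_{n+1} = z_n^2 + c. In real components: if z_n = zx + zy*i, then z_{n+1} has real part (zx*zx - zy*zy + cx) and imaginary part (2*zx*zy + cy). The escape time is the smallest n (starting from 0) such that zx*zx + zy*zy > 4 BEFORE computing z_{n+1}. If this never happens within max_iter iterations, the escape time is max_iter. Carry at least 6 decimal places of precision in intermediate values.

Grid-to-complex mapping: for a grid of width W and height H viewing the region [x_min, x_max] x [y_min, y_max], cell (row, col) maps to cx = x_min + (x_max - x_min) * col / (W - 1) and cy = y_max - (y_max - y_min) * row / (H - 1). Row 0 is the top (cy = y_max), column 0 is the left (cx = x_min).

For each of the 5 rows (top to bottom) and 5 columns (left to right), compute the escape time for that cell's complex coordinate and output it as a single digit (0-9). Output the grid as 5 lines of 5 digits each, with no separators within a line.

Answer: 34694
98999
99999
35999
33473

Derivation:
(row=0, col=0): c = -1.2400 + 0.8100i → escape time 3
(row=0, col=1): c = -0.8500 + 0.8100i → escape time 4
(row=0, col=2): c = -0.4600 + 0.8100i → escape time 6
(row=0, col=3): c = -0.0700 + 0.8100i → escape time 9
(row=0, col=4): c = 0.3200 + 0.8100i → escape time 4
(row=1, col=0): c = -1.2400 + 0.3500i → escape time 9
(row=1, col=1): c = -0.8500 + 0.3500i → escape time 8
(row=1, col=2): c = -0.4600 + 0.3500i → escape time 9
(row=1, col=3): c = -0.0700 + 0.3500i → escape time 9
(row=1, col=4): c = 0.3200 + 0.3500i → escape time 9
(row=2, col=0): c = -1.2400 + -0.1100i → escape time 9
(row=2, col=1): c = -0.8500 + -0.1100i → escape time 9
(row=2, col=2): c = -0.4600 + -0.1100i → escape time 9
(row=2, col=3): c = -0.0700 + -0.1100i → escape time 9
(row=2, col=4): c = 0.3200 + -0.1100i → escape time 9
(row=3, col=0): c = -1.2400 + -0.5700i → escape time 3
(row=3, col=1): c = -0.8500 + -0.5700i → escape time 5
(row=3, col=2): c = -0.4600 + -0.5700i → escape time 9
(row=3, col=3): c = -0.0700 + -0.5700i → escape time 9
(row=3, col=4): c = 0.3200 + -0.5700i → escape time 9
(row=4, col=0): c = -1.2400 + -1.0300i → escape time 3
(row=4, col=1): c = -0.8500 + -1.0300i → escape time 3
(row=4, col=2): c = -0.4600 + -1.0300i → escape time 4
(row=4, col=3): c = -0.0700 + -1.0300i → escape time 7
(row=4, col=4): c = 0.3200 + -1.0300i → escape time 3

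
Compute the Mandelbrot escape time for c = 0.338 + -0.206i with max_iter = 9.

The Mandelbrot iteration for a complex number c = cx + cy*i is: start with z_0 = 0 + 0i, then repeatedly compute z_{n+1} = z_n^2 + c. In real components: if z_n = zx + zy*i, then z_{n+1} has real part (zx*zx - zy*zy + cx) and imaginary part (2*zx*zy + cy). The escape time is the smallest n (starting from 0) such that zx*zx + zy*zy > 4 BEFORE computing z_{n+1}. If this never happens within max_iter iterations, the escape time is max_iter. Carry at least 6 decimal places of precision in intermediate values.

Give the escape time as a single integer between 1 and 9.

z_0 = 0 + 0i, c = 0.3380 + -0.2060i
Iter 1: z = 0.3380 + -0.2060i, |z|^2 = 0.1567
Iter 2: z = 0.4098 + -0.3453i, |z|^2 = 0.2871
Iter 3: z = 0.3867 + -0.4890i, |z|^2 = 0.3887
Iter 4: z = 0.2485 + -0.5842i, |z|^2 = 0.4030
Iter 5: z = 0.0584 + -0.4963i, |z|^2 = 0.2497
Iter 6: z = 0.0951 + -0.2640i, |z|^2 = 0.0787
Iter 7: z = 0.2773 + -0.2562i, |z|^2 = 0.1426
Iter 8: z = 0.3493 + -0.3481i, |z|^2 = 0.2432

Answer: 9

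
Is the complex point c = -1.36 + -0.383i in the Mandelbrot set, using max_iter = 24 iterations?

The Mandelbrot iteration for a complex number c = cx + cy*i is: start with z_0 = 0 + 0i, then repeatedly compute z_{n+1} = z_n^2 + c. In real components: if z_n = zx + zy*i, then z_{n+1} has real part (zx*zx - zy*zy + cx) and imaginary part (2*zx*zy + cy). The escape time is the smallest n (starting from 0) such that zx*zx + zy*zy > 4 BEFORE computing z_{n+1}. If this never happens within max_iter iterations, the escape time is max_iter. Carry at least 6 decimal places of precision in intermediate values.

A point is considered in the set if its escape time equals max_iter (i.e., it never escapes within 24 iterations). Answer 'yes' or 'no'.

Answer: no

Derivation:
z_0 = 0 + 0i, c = -1.3600 + -0.3830i
Iter 1: z = -1.3600 + -0.3830i, |z|^2 = 1.9963
Iter 2: z = 0.3429 + 0.6588i, |z|^2 = 0.5516
Iter 3: z = -1.6764 + 0.0688i, |z|^2 = 2.8150
Iter 4: z = 1.4455 + -0.6136i, |z|^2 = 2.4660
Iter 5: z = 0.3529 + -2.1571i, |z|^2 = 4.7774
Escaped at iteration 5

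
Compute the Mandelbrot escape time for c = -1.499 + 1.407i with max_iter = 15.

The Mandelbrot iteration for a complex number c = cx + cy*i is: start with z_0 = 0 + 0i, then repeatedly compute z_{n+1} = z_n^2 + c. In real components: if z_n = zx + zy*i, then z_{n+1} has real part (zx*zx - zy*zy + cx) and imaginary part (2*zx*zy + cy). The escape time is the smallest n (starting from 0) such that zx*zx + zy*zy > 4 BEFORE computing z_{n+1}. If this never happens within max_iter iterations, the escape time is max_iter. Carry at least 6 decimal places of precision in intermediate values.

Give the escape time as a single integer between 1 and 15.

Answer: 1

Derivation:
z_0 = 0 + 0i, c = -1.4990 + 1.4070i
Iter 1: z = -1.4990 + 1.4070i, |z|^2 = 4.2267
Escaped at iteration 1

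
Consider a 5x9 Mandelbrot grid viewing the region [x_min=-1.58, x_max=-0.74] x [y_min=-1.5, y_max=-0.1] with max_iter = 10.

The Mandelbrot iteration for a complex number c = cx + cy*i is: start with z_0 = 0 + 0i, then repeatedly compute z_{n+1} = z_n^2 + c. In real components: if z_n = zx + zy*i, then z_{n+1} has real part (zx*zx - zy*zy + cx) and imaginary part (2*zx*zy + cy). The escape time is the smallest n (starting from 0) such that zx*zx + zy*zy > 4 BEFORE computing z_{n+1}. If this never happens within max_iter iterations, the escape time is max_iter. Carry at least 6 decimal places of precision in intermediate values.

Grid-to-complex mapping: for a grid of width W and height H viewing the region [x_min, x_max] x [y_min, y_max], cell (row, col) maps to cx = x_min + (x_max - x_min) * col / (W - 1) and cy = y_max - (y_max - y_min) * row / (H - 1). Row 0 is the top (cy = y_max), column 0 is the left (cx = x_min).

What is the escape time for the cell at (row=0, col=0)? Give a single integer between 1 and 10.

Answer: 6

Derivation:
z_0 = 0 + 0i, c = -1.5800 + -0.1000i
Iter 1: z = -1.5800 + -0.1000i, |z|^2 = 2.5064
Iter 2: z = 0.9064 + 0.2160i, |z|^2 = 0.8682
Iter 3: z = -0.8051 + 0.2916i, |z|^2 = 0.7332
Iter 4: z = -1.0168 + -0.5695i, |z|^2 = 1.3582
Iter 5: z = -0.8704 + 1.0581i, |z|^2 = 1.8771
Iter 6: z = -1.9421 + -1.9419i, |z|^2 = 7.5427
Escaped at iteration 6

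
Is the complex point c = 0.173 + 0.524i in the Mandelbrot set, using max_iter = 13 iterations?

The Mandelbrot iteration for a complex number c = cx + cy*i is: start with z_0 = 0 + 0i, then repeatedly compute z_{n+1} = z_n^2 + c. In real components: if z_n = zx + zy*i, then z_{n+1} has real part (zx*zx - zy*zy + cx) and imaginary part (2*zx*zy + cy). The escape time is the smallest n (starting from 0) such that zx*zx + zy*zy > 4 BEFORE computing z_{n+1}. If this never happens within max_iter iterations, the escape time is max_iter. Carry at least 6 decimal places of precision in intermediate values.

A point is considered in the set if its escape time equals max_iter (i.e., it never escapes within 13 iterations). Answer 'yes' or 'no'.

z_0 = 0 + 0i, c = 0.1730 + 0.5240i
Iter 1: z = 0.1730 + 0.5240i, |z|^2 = 0.3045
Iter 2: z = -0.0716 + 0.7053i, |z|^2 = 0.5026
Iter 3: z = -0.3193 + 0.4229i, |z|^2 = 0.2808
Iter 4: z = 0.0961 + 0.2539i, |z|^2 = 0.0737
Iter 5: z = 0.1178 + 0.5728i, |z|^2 = 0.3420
Iter 6: z = -0.1412 + 0.6589i, |z|^2 = 0.4541
Iter 7: z = -0.2412 + 0.3379i, |z|^2 = 0.1724
Iter 8: z = 0.1170 + 0.3610i, |z|^2 = 0.1440
Iter 9: z = 0.0564 + 0.6085i, |z|^2 = 0.3734
Iter 10: z = -0.1941 + 0.5926i, |z|^2 = 0.3889
Iter 11: z = -0.1405 + 0.2940i, |z|^2 = 0.1062
Iter 12: z = 0.1063 + 0.4414i, |z|^2 = 0.2061
Did not escape in 13 iterations → in set

Answer: yes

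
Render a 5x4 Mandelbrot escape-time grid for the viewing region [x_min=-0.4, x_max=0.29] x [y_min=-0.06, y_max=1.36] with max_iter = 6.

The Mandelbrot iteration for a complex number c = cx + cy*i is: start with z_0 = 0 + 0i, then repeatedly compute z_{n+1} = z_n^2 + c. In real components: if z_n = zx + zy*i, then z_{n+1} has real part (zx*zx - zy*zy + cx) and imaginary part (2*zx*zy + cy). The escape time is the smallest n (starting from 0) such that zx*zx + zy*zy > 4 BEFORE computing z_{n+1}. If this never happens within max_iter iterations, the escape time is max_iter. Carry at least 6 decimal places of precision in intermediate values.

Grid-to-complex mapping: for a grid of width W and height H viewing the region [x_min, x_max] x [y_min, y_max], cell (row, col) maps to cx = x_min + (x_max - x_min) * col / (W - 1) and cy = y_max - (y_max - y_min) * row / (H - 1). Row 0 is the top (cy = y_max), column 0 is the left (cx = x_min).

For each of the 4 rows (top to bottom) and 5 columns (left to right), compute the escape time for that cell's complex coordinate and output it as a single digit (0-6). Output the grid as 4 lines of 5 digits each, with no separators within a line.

Answer: 22222
56654
66666
66666

Derivation:
(row=0, col=0): c = -0.4000 + 1.3600i → escape time 2
(row=0, col=1): c = -0.2275 + 1.3600i → escape time 2
(row=0, col=2): c = -0.0550 + 1.3600i → escape time 2
(row=0, col=3): c = 0.1175 + 1.3600i → escape time 2
(row=0, col=4): c = 0.2900 + 1.3600i → escape time 2
(row=1, col=0): c = -0.4000 + 0.8867i → escape time 5
(row=1, col=1): c = -0.2275 + 0.8867i → escape time 6
(row=1, col=2): c = -0.0550 + 0.8867i → escape time 6
(row=1, col=3): c = 0.1175 + 0.8867i → escape time 5
(row=1, col=4): c = 0.2900 + 0.8867i → escape time 4
(row=2, col=0): c = -0.4000 + 0.4133i → escape time 6
(row=2, col=1): c = -0.2275 + 0.4133i → escape time 6
(row=2, col=2): c = -0.0550 + 0.4133i → escape time 6
(row=2, col=3): c = 0.1175 + 0.4133i → escape time 6
(row=2, col=4): c = 0.2900 + 0.4133i → escape time 6
(row=3, col=0): c = -0.4000 + -0.0600i → escape time 6
(row=3, col=1): c = -0.2275 + -0.0600i → escape time 6
(row=3, col=2): c = -0.0550 + -0.0600i → escape time 6
(row=3, col=3): c = 0.1175 + -0.0600i → escape time 6
(row=3, col=4): c = 0.2900 + -0.0600i → escape time 6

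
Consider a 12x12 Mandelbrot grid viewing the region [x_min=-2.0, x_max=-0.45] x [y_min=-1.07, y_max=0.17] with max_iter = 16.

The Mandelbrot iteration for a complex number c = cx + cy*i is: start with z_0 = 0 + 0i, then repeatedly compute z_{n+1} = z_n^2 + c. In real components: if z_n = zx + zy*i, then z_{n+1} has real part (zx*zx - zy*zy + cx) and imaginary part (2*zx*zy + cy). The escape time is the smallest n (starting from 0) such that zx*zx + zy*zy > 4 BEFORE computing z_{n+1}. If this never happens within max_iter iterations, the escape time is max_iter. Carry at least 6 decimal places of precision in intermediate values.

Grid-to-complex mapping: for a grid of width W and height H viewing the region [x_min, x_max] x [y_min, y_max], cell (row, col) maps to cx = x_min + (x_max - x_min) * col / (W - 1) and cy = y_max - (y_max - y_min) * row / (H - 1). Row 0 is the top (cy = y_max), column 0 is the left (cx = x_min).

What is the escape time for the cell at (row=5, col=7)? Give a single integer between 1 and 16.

Answer: 8

Derivation:
z_0 = 0 + 0i, c = -1.0136 + -0.3936i
Iter 1: z = -1.0136 + -0.3936i, |z|^2 = 1.1824
Iter 2: z = -0.1411 + 0.4044i, |z|^2 = 0.1834
Iter 3: z = -1.1572 + -0.5078i, |z|^2 = 1.5970
Iter 4: z = 0.0677 + 0.7816i, |z|^2 = 0.6155
Iter 5: z = -1.6199 + -0.2878i, |z|^2 = 2.7070
Iter 6: z = 1.5277 + 0.5387i, |z|^2 = 2.6241
Iter 7: z = 1.0301 + 1.2523i, |z|^2 = 2.6294
Iter 8: z = -1.5208 + 2.1864i, |z|^2 = 7.0932
Escaped at iteration 8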